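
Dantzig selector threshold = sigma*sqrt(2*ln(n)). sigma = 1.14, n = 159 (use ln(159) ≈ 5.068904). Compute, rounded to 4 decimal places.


ln(159) ≈ 5.068904.
2*ln(n) ≈ 10.137808.
sqrt(2*ln(n)) ≈ sqrt(10.137808) ≈ 3.183992.
threshold ≈ 1.14*3.183992 = 3.62975088 ≈ 3.6298.

3.6298


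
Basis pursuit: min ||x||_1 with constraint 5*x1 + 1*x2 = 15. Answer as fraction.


Axis intercepts:
  x1 = 3, x2 = 0: L1 = 3
  x1 = 0, x2 = 15: L1 = 15
x* = (3, 0)
||x*||_1 = 3.

3


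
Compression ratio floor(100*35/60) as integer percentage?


100*m/n = 100*35/60 ≈ 58.3333.
floor = 58.

58


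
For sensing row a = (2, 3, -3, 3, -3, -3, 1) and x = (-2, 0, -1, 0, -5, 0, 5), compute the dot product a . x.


Non-zero terms: ['2*-2', '-3*-1', '-3*-5', '1*5']
Products: [-4, 3, 15, 5]
y = sum = 19.

19


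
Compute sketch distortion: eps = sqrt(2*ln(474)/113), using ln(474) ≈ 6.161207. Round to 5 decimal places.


ln(474) ≈ 6.161207.
2*ln(N)/m ≈ 2*6.161207/113 ≈ 0.10904791.
eps = sqrt(0.10904791) ≈ 0.330224 ≈ 0.33022.

0.33022


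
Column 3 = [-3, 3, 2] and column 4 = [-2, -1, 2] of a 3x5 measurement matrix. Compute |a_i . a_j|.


Inner product: -3*-2 + 3*-1 + 2*2
Products: [6, -3, 4]
Sum = 7.
|dot| = 7.

7


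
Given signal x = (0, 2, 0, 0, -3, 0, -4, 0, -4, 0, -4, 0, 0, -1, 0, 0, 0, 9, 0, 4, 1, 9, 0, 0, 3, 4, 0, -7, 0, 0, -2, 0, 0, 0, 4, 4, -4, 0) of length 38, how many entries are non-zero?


Non-zero positions: [1, 4, 6, 8, 10, 13, 17, 19, 20, 21, 24, 25, 27, 30, 34, 35, 36].
Sparsity = 17.

17


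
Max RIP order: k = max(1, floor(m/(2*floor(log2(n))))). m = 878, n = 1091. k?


floor(log2(1091)) = 10.
2*10 = 20.
m/(2*floor(log2(n))) = 878/20 ≈ 43.9.
floor = 43.
k = max(1, 43) = 43.

43


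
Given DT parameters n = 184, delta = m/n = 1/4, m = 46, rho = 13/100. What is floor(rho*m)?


m = 1/4*184 = 46.
rho = 13/100.
rho*m = 13/100*46 = 5.98.
k = floor(5.98) = 5.

5


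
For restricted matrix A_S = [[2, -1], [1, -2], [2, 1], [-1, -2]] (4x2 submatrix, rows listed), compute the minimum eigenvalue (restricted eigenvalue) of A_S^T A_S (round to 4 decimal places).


A_S^T A_S = [[10, 0], [0, 10]].
trace = 20.
det = 100.
disc = trace^2 - 4*det = 400 - 4*100 = 0.
sqrt(0) = 0.
lam_min = (20 - 0)/2 = 10 = 10.0000.

10.0000


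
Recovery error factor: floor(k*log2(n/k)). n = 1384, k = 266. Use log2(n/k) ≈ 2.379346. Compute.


log2(n/k) = log2(1384/266) ≈ 2.379346.
k*log2(n/k) ≈ 266*2.379346 = 632.906036.
floor(632.906036) = 632.

632


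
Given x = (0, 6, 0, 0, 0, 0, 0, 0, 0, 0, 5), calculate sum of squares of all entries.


Non-zero entries: [(1, 6), (10, 5)]
Squares: [36, 25]
||x||_2^2 = sum = 61.

61


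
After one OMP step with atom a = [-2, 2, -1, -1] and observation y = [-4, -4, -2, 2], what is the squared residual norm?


a^T a = 10.
a^T y = 0.
coeff = 0/10 = 0.
||r||^2 = 40.

40


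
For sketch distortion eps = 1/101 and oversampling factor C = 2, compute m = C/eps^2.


1/eps = 101.
(1/eps)^2 = 10201.
m = 2*10201 = 20402.

20402


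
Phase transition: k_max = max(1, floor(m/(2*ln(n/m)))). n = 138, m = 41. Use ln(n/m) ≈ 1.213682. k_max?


n/m = 138/41.
ln(n/m) ≈ 1.213682.
2*ln(n/m) ≈ 2.427364.
m/(2*ln(n/m)) ≈ 41/2.427364 ≈ 16.8908.
floor = 16.
k_max = max(1, 16) = 16.

16


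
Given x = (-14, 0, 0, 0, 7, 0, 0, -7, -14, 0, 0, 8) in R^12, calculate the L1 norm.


Non-zero entries: [(0, -14), (4, 7), (7, -7), (8, -14), (11, 8)]
Absolute values: [14, 7, 7, 14, 8]
||x||_1 = sum = 50.

50


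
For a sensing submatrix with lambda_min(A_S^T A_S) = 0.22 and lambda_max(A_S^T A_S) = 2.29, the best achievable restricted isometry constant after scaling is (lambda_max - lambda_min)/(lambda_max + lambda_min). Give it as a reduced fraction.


lambda_max - lambda_min = 2.29 - 0.22 = 2.07.
lambda_max + lambda_min = 2.29 + 0.22 = 2.51.
delta = 2.07/2.51 = 207/251.

207/251


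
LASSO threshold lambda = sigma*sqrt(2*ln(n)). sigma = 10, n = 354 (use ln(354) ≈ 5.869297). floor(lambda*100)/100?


ln(354) ≈ 5.869297.
2*ln(n) ≈ 11.738594.
sqrt(2*ln(n)) ≈ sqrt(11.738594) ≈ 3.426163.
lambda ≈ 10*3.426163 = 34.26163.
floor(lambda*100)/100 = 34.26.

34.26


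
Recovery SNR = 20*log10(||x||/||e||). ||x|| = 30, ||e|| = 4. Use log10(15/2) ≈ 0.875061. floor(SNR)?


||x||/||e|| = 30/4 = 15/2.
log10(15/2) ≈ 0.875061.
20*log10(||x||/||e||) ≈ 20*0.875061 = 17.50122.
floor(17.50122) = 17.

17


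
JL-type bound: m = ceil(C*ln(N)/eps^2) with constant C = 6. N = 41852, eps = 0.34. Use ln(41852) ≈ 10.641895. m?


ln(41852) ≈ 10.641895.
eps^2 = 0.34^2 = 0.1156.
C*ln(N)/eps^2 ≈ 6*10.641895/0.1156 ≈ 552.3475.
m = ceil(552.3475) = 553.

553


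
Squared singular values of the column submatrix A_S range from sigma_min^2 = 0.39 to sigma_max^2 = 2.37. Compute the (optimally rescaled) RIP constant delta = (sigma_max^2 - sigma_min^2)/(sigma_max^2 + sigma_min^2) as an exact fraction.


lambda_max - lambda_min = 2.37 - 0.39 = 1.98.
lambda_max + lambda_min = 2.37 + 0.39 = 2.76.
delta = 1.98/2.76 = 198/276 = 33/46.

33/46


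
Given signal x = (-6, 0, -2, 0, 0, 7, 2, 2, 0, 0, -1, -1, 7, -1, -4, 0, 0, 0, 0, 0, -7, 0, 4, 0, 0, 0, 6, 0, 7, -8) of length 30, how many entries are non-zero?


Non-zero positions: [0, 2, 5, 6, 7, 10, 11, 12, 13, 14, 20, 22, 26, 28, 29].
Sparsity = 15.

15


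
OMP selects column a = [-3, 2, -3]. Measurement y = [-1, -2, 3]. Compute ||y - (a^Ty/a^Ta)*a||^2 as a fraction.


a^T a = 22.
a^T y = -10.
coeff = -10/22 = -5/11.
||r||^2 = 104/11.

104/11


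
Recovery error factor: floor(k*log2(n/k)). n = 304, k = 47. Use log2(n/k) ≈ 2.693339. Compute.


log2(n/k) = log2(304/47) ≈ 2.693339.
k*log2(n/k) ≈ 47*2.693339 = 126.586933.
floor(126.586933) = 126.

126


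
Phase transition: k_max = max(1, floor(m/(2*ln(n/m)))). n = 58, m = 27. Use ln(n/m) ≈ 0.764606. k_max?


n/m = 58/27.
ln(n/m) ≈ 0.764606.
2*ln(n/m) ≈ 1.529212.
m/(2*ln(n/m)) ≈ 27/1.529212 ≈ 17.6562.
floor = 17.
k_max = max(1, 17) = 17.

17


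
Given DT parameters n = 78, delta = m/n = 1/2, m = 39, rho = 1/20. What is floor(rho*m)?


m = 1/2*78 = 39.
rho = 1/20.
rho*m = 1/20*39 = 1.95.
k = floor(1.95) = 1.

1


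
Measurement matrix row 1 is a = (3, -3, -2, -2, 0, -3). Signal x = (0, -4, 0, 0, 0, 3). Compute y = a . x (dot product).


Non-zero terms: ['-3*-4', '-3*3']
Products: [12, -9]
y = sum = 3.

3


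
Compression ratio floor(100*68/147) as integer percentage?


100*m/n = 100*68/147 ≈ 46.2585.
floor = 46.

46


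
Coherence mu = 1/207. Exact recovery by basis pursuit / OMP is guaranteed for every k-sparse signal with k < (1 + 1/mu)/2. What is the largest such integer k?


1/mu = 207.
1 + 1/mu = 208.
(1 + 1/mu)/2 = 104 is an integer and the inequality is strict, so k_max = 104 - 1 = 103.

103


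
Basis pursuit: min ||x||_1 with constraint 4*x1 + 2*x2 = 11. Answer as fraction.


Axis intercepts:
  x1 = 11/4, x2 = 0: L1 = 11/4
  x1 = 0, x2 = 11/2: L1 = 11/2
x* = (11/4, 0)
||x*||_1 = 11/4.

11/4


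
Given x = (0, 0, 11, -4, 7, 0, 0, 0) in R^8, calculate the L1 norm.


Non-zero entries: [(2, 11), (3, -4), (4, 7)]
Absolute values: [11, 4, 7]
||x||_1 = sum = 22.

22


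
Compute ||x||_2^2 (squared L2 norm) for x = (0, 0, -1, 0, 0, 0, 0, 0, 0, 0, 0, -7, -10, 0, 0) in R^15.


Non-zero entries: [(2, -1), (11, -7), (12, -10)]
Squares: [1, 49, 100]
||x||_2^2 = sum = 150.

150


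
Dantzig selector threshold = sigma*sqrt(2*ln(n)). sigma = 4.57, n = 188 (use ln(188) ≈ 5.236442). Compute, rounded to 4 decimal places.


ln(188) ≈ 5.236442.
2*ln(n) ≈ 10.472884.
sqrt(2*ln(n)) ≈ sqrt(10.472884) ≈ 3.236184.
threshold ≈ 4.57*3.236184 = 14.78936088 ≈ 14.7894.

14.7894


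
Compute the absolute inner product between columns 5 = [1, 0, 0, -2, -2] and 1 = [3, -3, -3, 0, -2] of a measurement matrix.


Inner product: 1*3 + 0*-3 + 0*-3 + -2*0 + -2*-2
Products: [3, 0, 0, 0, 4]
Sum = 7.
|dot| = 7.

7


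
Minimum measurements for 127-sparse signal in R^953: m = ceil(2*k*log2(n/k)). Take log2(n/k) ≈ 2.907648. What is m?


log2(n/k) = log2(953/127) ≈ 2.907648.
2*k*log2(n/k) ≈ 2*127*2.907648 = 738.542592.
m = ceil(738.542592) = 739.

739


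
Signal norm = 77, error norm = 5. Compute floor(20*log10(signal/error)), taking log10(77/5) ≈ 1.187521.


||x||/||e|| = 77/5.
log10(77/5) ≈ 1.187521.
20*log10(||x||/||e||) ≈ 20*1.187521 = 23.75042.
floor(23.75042) = 23.

23


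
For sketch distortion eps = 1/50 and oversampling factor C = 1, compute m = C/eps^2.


1/eps = 50.
(1/eps)^2 = 2500.
m = 1*2500 = 2500.

2500


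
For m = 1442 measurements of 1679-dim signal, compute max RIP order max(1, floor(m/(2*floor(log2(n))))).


floor(log2(1679)) = 10.
2*10 = 20.
m/(2*floor(log2(n))) = 1442/20 ≈ 72.1.
floor = 72.
k = max(1, 72) = 72.

72


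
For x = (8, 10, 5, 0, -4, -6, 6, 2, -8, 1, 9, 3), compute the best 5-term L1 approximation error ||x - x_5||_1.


Sorted |x_i| descending: [10, 9, 8, 8, 6, 6, 5, 4, 3, 2, 1, 0]
Keep top 5: [10, 9, 8, 8, 6]
Tail entries: [6, 5, 4, 3, 2, 1, 0]
L1 error = sum of tail = 21.

21


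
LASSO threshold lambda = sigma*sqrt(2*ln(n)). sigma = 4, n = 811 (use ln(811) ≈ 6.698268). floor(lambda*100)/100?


ln(811) ≈ 6.698268.
2*ln(n) ≈ 13.396536.
sqrt(2*ln(n)) ≈ sqrt(13.396536) ≈ 3.660128.
lambda ≈ 4*3.660128 = 14.640512.
floor(lambda*100)/100 = 14.64.

14.64


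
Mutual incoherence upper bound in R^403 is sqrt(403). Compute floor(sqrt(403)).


20^2 = 400 <= 403 < 441 = 21^2, so 20 <= sqrt(403) < 21.
floor(sqrt(403)) = 20.

20


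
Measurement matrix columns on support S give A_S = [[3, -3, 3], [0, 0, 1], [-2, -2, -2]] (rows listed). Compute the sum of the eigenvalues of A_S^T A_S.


Sum of eigenvalues of A_S^T A_S = trace(A_S^T A_S) = sum of squared column norms of A_S.
A_S^T A_S diagonal: [13, 13, 14].
trace = 13 + 13 + 14 = 40.

40


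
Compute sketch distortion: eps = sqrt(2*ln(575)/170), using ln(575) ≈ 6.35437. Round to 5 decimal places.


ln(575) ≈ 6.35437.
2*ln(N)/m ≈ 2*6.35437/170 ≈ 0.07475729.
eps = sqrt(0.07475729) ≈ 0.2734178 ≈ 0.27342.

0.27342


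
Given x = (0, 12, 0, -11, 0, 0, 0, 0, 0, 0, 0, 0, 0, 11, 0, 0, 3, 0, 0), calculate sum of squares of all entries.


Non-zero entries: [(1, 12), (3, -11), (13, 11), (16, 3)]
Squares: [144, 121, 121, 9]
||x||_2^2 = sum = 395.

395


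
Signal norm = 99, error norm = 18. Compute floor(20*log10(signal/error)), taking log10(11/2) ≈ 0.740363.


||x||/||e|| = 99/18 = 11/2.
log10(11/2) ≈ 0.740363.
20*log10(||x||/||e||) ≈ 20*0.740363 = 14.80726.
floor(14.80726) = 14.

14


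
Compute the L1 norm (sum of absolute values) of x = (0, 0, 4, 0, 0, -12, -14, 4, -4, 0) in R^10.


Non-zero entries: [(2, 4), (5, -12), (6, -14), (7, 4), (8, -4)]
Absolute values: [4, 12, 14, 4, 4]
||x||_1 = sum = 38.

38


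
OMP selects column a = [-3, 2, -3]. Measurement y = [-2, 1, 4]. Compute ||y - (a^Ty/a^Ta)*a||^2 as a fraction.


a^T a = 22.
a^T y = -4.
coeff = -4/22 = -2/11.
||r||^2 = 223/11.

223/11


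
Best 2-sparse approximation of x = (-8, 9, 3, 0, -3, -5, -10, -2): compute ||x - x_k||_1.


Sorted |x_i| descending: [10, 9, 8, 5, 3, 3, 2, 0]
Keep top 2: [10, 9]
Tail entries: [8, 5, 3, 3, 2, 0]
L1 error = sum of tail = 21.

21


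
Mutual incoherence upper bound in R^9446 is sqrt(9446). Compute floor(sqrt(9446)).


97^2 = 9409 <= 9446 < 9604 = 98^2, so 97 <= sqrt(9446) < 98.
floor(sqrt(9446)) = 97.

97


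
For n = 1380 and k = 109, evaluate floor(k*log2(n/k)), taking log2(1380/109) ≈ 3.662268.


log2(n/k) = log2(1380/109) ≈ 3.662268.
k*log2(n/k) ≈ 109*3.662268 = 399.187212.
floor(399.187212) = 399.

399


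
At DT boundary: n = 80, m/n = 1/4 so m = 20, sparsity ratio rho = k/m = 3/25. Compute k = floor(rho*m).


m = 1/4*80 = 20.
rho = 3/25.
rho*m = 3/25*20 = 2.4.
k = floor(2.4) = 2.

2


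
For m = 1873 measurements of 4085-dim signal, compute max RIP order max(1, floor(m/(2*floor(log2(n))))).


floor(log2(4085)) = 11.
2*11 = 22.
m/(2*floor(log2(n))) = 1873/22 ≈ 85.1364.
floor = 85.
k = max(1, 85) = 85.

85


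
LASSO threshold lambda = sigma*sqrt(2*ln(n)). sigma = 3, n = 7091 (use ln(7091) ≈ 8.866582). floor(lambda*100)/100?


ln(7091) ≈ 8.866582.
2*ln(n) ≈ 17.733164.
sqrt(2*ln(n)) ≈ sqrt(17.733164) ≈ 4.211076.
lambda ≈ 3*4.211076 = 12.633228.
floor(lambda*100)/100 = 12.63.

12.63


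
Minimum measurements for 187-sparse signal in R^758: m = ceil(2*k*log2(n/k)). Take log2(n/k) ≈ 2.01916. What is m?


log2(n/k) = log2(758/187) ≈ 2.01916.
2*k*log2(n/k) ≈ 2*187*2.01916 = 755.16584.
m = ceil(755.16584) = 756.

756


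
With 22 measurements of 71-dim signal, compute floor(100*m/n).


100*m/n = 100*22/71 ≈ 30.9859.
floor = 30.

30


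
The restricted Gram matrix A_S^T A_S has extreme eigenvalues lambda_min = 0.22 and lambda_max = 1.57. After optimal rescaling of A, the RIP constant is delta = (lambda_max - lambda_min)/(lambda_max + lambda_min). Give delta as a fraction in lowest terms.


lambda_max - lambda_min = 1.57 - 0.22 = 1.35.
lambda_max + lambda_min = 1.57 + 0.22 = 1.79.
delta = 1.35/1.79 = 135/179.

135/179


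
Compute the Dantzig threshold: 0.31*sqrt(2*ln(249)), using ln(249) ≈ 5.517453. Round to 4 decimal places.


ln(249) ≈ 5.517453.
2*ln(n) ≈ 11.034906.
sqrt(2*ln(n)) ≈ sqrt(11.034906) ≈ 3.321883.
threshold ≈ 0.31*3.321883 = 1.02978373 ≈ 1.0298.

1.0298


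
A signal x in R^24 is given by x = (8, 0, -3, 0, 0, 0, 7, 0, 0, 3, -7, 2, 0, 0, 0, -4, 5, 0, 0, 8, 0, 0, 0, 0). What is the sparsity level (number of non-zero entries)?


Non-zero positions: [0, 2, 6, 9, 10, 11, 15, 16, 19].
Sparsity = 9.

9


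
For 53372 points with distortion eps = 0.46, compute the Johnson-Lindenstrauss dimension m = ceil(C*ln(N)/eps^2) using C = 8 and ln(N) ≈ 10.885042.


ln(53372) ≈ 10.885042.
eps^2 = 0.46^2 = 0.2116.
C*ln(N)/eps^2 ≈ 8*10.885042/0.2116 ≈ 411.5328.
m = ceil(411.5328) = 412.

412


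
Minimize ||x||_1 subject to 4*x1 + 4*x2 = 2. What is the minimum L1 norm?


Axis intercepts:
  x1 = 1/2, x2 = 0: L1 = 1/2
  x1 = 0, x2 = 1/2: L1 = 1/2
x* = (1/2, 0)
||x*||_1 = 1/2.

1/2


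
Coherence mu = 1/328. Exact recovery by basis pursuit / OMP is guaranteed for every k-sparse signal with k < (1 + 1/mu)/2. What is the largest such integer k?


1/mu = 328.
1 + 1/mu = 329.
(1 + 1/mu)/2 = 164.5 is not an integer, so k_max = floor(164.5) = 164.

164


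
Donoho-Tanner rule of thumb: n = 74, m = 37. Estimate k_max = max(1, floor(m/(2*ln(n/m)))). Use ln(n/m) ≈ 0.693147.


n/m = 74/37 = 2.
ln(n/m) ≈ 0.693147.
2*ln(n/m) ≈ 1.386294.
m/(2*ln(n/m)) ≈ 37/1.386294 ≈ 26.6899.
floor = 26.
k_max = max(1, 26) = 26.

26


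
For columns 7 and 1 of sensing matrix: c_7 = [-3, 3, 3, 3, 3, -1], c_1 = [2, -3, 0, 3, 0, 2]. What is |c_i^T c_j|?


Inner product: -3*2 + 3*-3 + 3*0 + 3*3 + 3*0 + -1*2
Products: [-6, -9, 0, 9, 0, -2]
Sum = -8.
|dot| = 8.

8


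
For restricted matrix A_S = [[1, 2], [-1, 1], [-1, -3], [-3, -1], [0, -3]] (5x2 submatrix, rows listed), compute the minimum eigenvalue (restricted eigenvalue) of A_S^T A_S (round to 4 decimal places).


A_S^T A_S = [[12, 7], [7, 24]].
trace = 36.
det = 239.
disc = trace^2 - 4*det = 1296 - 4*239 = 340.
sqrt(340) ≈ 18.439089.
lam_min = (36 - sqrt(340))/2 ≈ (36 - 18.439089)/2 = 8.7804555 ≈ 8.7805.

8.7805


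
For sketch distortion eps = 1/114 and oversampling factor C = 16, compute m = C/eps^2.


1/eps = 114.
(1/eps)^2 = 12996.
m = 16*12996 = 207936.

207936


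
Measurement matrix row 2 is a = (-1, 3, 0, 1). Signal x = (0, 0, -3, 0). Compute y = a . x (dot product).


Non-zero terms: ['0*-3']
Products: [0]
y = sum = 0.

0


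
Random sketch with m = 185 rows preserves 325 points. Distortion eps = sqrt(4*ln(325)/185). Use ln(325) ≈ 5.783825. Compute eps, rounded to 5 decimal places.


ln(325) ≈ 5.783825.
4*ln(N)/m ≈ 4*5.783825/185 ≈ 0.12505568.
eps = sqrt(0.12505568) ≈ 0.3536321 ≈ 0.35363.

0.35363


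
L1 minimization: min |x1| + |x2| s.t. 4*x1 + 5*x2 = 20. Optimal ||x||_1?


Axis intercepts:
  x1 = 5, x2 = 0: L1 = 5
  x1 = 0, x2 = 4: L1 = 4
x* = (0, 4)
||x*||_1 = 4.

4


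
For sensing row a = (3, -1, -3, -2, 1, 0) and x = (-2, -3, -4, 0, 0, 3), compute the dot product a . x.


Non-zero terms: ['3*-2', '-1*-3', '-3*-4', '0*3']
Products: [-6, 3, 12, 0]
y = sum = 9.

9


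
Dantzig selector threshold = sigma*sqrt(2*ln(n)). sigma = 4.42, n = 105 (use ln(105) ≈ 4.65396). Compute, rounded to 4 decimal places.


ln(105) ≈ 4.65396.
2*ln(n) ≈ 9.30792.
sqrt(2*ln(n)) ≈ sqrt(9.30792) ≈ 3.050888.
threshold ≈ 4.42*3.050888 = 13.48492496 ≈ 13.4849.

13.4849


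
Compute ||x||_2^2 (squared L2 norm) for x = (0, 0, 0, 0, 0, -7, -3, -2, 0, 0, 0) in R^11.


Non-zero entries: [(5, -7), (6, -3), (7, -2)]
Squares: [49, 9, 4]
||x||_2^2 = sum = 62.

62


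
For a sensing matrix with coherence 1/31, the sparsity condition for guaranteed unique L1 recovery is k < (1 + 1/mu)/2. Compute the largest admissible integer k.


1/mu = 31.
1 + 1/mu = 32.
(1 + 1/mu)/2 = 16 is an integer and the inequality is strict, so k_max = 16 - 1 = 15.

15


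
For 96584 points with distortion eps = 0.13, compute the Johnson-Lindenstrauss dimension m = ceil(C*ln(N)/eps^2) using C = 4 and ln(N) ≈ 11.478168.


ln(96584) ≈ 11.478168.
eps^2 = 0.13^2 = 0.0169.
C*ln(N)/eps^2 ≈ 4*11.478168/0.0169 ≈ 2716.7262.
m = ceil(2716.7262) = 2717.

2717


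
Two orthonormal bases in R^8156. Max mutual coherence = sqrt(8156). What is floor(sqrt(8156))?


90^2 = 8100 <= 8156 < 8281 = 91^2, so 90 <= sqrt(8156) < 91.
floor(sqrt(8156)) = 90.

90


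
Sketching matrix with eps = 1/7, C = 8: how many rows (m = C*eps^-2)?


1/eps = 7.
(1/eps)^2 = 49.
m = 8*49 = 392.

392


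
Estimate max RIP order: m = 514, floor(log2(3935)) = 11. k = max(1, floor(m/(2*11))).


floor(log2(3935)) = 11.
2*11 = 22.
m/(2*floor(log2(n))) = 514/22 ≈ 23.3636.
floor = 23.
k = max(1, 23) = 23.

23


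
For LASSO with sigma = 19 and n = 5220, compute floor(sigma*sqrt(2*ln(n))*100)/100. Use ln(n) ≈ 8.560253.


ln(5220) ≈ 8.560253.
2*ln(n) ≈ 17.120506.
sqrt(2*ln(n)) ≈ sqrt(17.120506) ≈ 4.137693.
lambda ≈ 19*4.137693 = 78.616167.
floor(lambda*100)/100 = 78.61.

78.61


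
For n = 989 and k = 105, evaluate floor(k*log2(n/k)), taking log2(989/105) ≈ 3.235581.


log2(n/k) = log2(989/105) ≈ 3.235581.
k*log2(n/k) ≈ 105*3.235581 = 339.736005.
floor(339.736005) = 339.

339


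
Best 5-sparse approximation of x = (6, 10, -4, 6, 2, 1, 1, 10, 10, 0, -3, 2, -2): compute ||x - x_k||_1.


Sorted |x_i| descending: [10, 10, 10, 6, 6, 4, 3, 2, 2, 2, 1, 1, 0]
Keep top 5: [10, 10, 10, 6, 6]
Tail entries: [4, 3, 2, 2, 2, 1, 1, 0]
L1 error = sum of tail = 15.

15


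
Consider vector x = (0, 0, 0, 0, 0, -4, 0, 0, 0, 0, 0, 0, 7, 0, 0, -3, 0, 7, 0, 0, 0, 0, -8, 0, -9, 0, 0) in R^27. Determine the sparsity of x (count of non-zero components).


Non-zero positions: [5, 12, 15, 17, 22, 24].
Sparsity = 6.

6


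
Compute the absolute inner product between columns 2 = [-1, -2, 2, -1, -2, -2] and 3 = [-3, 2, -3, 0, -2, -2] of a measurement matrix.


Inner product: -1*-3 + -2*2 + 2*-3 + -1*0 + -2*-2 + -2*-2
Products: [3, -4, -6, 0, 4, 4]
Sum = 1.
|dot| = 1.

1


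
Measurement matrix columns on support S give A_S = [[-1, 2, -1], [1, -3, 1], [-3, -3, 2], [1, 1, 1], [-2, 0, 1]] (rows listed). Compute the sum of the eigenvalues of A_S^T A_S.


Sum of eigenvalues of A_S^T A_S = trace(A_S^T A_S) = sum of squared column norms of A_S.
A_S^T A_S diagonal: [16, 23, 8].
trace = 16 + 23 + 8 = 47.

47


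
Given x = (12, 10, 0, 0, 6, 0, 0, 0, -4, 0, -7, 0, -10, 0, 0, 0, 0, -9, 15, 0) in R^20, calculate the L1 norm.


Non-zero entries: [(0, 12), (1, 10), (4, 6), (8, -4), (10, -7), (12, -10), (17, -9), (18, 15)]
Absolute values: [12, 10, 6, 4, 7, 10, 9, 15]
||x||_1 = sum = 73.

73


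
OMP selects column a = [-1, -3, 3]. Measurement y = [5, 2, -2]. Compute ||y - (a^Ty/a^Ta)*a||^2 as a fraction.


a^T a = 19.
a^T y = -17.
coeff = -17/19 = -17/19.
||r||^2 = 338/19.

338/19


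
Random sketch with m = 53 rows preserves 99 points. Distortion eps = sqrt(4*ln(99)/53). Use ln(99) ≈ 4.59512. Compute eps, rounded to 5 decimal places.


ln(99) ≈ 4.59512.
4*ln(N)/m ≈ 4*4.59512/53 ≈ 0.34680151.
eps = sqrt(0.34680151) ≈ 0.5888986 ≈ 0.58890.

0.58890


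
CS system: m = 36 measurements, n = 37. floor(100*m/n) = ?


100*m/n = 100*36/37 ≈ 97.2973.
floor = 97.

97


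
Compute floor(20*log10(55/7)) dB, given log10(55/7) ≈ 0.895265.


||x||/||e|| = 55/7.
log10(55/7) ≈ 0.895265.
20*log10(||x||/||e||) ≈ 20*0.895265 = 17.9053.
floor(17.9053) = 17.

17


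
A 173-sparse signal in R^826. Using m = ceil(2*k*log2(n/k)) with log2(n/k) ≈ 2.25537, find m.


log2(n/k) = log2(826/173) ≈ 2.25537.
2*k*log2(n/k) ≈ 2*173*2.25537 = 780.35802.
m = ceil(780.35802) = 781.

781


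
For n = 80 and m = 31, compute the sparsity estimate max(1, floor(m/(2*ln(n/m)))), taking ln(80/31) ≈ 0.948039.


n/m = 80/31.
ln(n/m) ≈ 0.948039.
2*ln(n/m) ≈ 1.896078.
m/(2*ln(n/m)) ≈ 31/1.896078 ≈ 16.3495.
floor = 16.
k_max = max(1, 16) = 16.

16


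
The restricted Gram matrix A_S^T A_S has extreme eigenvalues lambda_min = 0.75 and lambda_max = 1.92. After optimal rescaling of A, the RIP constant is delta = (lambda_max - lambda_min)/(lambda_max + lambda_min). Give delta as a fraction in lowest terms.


lambda_max - lambda_min = 1.92 - 0.75 = 1.17.
lambda_max + lambda_min = 1.92 + 0.75 = 2.67.
delta = 1.17/2.67 = 117/267 = 39/89.

39/89


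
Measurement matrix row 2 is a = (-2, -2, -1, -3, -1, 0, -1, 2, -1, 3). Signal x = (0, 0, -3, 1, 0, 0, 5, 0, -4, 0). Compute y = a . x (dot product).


Non-zero terms: ['-1*-3', '-3*1', '-1*5', '-1*-4']
Products: [3, -3, -5, 4]
y = sum = -1.

-1


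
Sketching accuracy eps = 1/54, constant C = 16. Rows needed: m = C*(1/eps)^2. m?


1/eps = 54.
(1/eps)^2 = 2916.
m = 16*2916 = 46656.

46656


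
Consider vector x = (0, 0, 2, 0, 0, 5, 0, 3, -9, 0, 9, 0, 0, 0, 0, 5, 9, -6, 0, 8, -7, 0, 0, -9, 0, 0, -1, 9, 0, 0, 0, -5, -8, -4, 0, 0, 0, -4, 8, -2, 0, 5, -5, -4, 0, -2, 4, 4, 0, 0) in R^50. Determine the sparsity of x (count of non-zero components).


Non-zero positions: [2, 5, 7, 8, 10, 15, 16, 17, 19, 20, 23, 26, 27, 31, 32, 33, 37, 38, 39, 41, 42, 43, 45, 46, 47].
Sparsity = 25.

25


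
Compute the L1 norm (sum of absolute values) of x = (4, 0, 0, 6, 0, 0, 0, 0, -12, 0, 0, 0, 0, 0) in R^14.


Non-zero entries: [(0, 4), (3, 6), (8, -12)]
Absolute values: [4, 6, 12]
||x||_1 = sum = 22.

22


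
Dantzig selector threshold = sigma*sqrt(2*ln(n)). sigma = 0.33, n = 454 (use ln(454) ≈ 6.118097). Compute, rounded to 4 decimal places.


ln(454) ≈ 6.118097.
2*ln(n) ≈ 12.236194.
sqrt(2*ln(n)) ≈ sqrt(12.236194) ≈ 3.498027.
threshold ≈ 0.33*3.498027 = 1.15434891 ≈ 1.1543.

1.1543


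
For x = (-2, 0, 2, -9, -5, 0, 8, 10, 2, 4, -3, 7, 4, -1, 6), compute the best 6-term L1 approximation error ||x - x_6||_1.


Sorted |x_i| descending: [10, 9, 8, 7, 6, 5, 4, 4, 3, 2, 2, 2, 1, 0, 0]
Keep top 6: [10, 9, 8, 7, 6, 5]
Tail entries: [4, 4, 3, 2, 2, 2, 1, 0, 0]
L1 error = sum of tail = 18.

18


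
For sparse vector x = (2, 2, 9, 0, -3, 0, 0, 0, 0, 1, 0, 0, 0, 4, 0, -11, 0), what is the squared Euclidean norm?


Non-zero entries: [(0, 2), (1, 2), (2, 9), (4, -3), (9, 1), (13, 4), (15, -11)]
Squares: [4, 4, 81, 9, 1, 16, 121]
||x||_2^2 = sum = 236.

236


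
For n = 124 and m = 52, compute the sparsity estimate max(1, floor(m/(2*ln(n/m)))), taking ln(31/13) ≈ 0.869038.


n/m = 124/52 = 31/13.
ln(n/m) ≈ 0.869038.
2*ln(n/m) ≈ 1.738076.
m/(2*ln(n/m)) ≈ 52/1.738076 ≈ 29.9181.
floor = 29.
k_max = max(1, 29) = 29.

29


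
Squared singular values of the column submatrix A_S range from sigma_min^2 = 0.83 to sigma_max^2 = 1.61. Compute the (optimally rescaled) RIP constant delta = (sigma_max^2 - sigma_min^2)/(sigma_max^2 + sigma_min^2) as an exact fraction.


lambda_max - lambda_min = 1.61 - 0.83 = 0.78.
lambda_max + lambda_min = 1.61 + 0.83 = 2.44.
delta = 0.78/2.44 = 78/244 = 39/122.

39/122


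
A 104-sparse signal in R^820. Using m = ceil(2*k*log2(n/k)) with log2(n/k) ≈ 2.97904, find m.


log2(n/k) = log2(820/104) ≈ 2.97904.
2*k*log2(n/k) ≈ 2*104*2.97904 = 619.64032.
m = ceil(619.64032) = 620.

620


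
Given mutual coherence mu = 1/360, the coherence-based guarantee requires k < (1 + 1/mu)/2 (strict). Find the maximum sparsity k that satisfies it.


1/mu = 360.
1 + 1/mu = 361.
(1 + 1/mu)/2 = 180.5 is not an integer, so k_max = floor(180.5) = 180.

180


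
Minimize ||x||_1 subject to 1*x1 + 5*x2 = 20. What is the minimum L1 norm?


Axis intercepts:
  x1 = 20, x2 = 0: L1 = 20
  x1 = 0, x2 = 4: L1 = 4
x* = (0, 4)
||x*||_1 = 4.

4


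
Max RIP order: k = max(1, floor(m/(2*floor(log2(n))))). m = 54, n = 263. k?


floor(log2(263)) = 8.
2*8 = 16.
m/(2*floor(log2(n))) = 54/16 ≈ 3.375.
floor = 3.
k = max(1, 3) = 3.

3


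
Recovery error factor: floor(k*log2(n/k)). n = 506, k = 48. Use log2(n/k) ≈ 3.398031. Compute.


log2(n/k) = log2(506/48) ≈ 3.398031.
k*log2(n/k) ≈ 48*3.398031 = 163.105488.
floor(163.105488) = 163.

163


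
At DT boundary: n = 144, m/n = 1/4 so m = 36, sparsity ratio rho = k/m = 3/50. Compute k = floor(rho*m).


m = 1/4*144 = 36.
rho = 3/50.
rho*m = 3/50*36 = 2.16.
k = floor(2.16) = 2.

2


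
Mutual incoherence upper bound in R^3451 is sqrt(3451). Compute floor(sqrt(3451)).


58^2 = 3364 <= 3451 < 3481 = 59^2, so 58 <= sqrt(3451) < 59.
floor(sqrt(3451)) = 58.

58


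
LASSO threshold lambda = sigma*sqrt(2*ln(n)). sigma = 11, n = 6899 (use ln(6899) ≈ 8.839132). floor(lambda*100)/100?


ln(6899) ≈ 8.839132.
2*ln(n) ≈ 17.678264.
sqrt(2*ln(n)) ≈ sqrt(17.678264) ≈ 4.204553.
lambda ≈ 11*4.204553 = 46.250083.
floor(lambda*100)/100 = 46.25.

46.25


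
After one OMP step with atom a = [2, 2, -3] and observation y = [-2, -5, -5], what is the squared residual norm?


a^T a = 17.
a^T y = 1.
coeff = 1/17 = 1/17.
||r||^2 = 917/17.

917/17


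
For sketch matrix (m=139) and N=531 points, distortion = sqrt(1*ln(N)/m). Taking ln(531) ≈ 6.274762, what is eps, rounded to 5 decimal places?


ln(531) ≈ 6.274762.
1*ln(N)/m ≈ 1*6.274762/139 ≈ 0.04514217.
eps = sqrt(0.04514217) ≈ 0.2124669 ≈ 0.21247.

0.21247


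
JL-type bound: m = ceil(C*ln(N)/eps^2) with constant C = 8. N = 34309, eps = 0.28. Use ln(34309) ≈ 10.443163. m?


ln(34309) ≈ 10.443163.
eps^2 = 0.28^2 = 0.0784.
C*ln(N)/eps^2 ≈ 8*10.443163/0.0784 ≈ 1065.6289.
m = ceil(1065.6289) = 1066.

1066


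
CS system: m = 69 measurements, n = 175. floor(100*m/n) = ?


100*m/n = 100*69/175 ≈ 39.4286.
floor = 39.

39


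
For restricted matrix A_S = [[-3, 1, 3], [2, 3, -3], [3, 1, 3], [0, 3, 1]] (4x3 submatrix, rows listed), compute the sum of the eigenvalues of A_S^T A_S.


Sum of eigenvalues of A_S^T A_S = trace(A_S^T A_S) = sum of squared column norms of A_S.
A_S^T A_S diagonal: [22, 20, 28].
trace = 22 + 20 + 28 = 70.

70


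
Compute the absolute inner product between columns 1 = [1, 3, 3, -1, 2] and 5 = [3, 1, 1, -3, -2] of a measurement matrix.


Inner product: 1*3 + 3*1 + 3*1 + -1*-3 + 2*-2
Products: [3, 3, 3, 3, -4]
Sum = 8.
|dot| = 8.

8


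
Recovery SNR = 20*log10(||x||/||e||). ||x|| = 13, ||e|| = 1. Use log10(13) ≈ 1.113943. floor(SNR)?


||x||/||e|| = 13/1 = 13.
log10(13) ≈ 1.113943.
20*log10(||x||/||e||) ≈ 20*1.113943 = 22.27886.
floor(22.27886) = 22.

22


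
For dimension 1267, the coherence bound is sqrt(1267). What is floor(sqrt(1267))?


35^2 = 1225 <= 1267 < 1296 = 36^2, so 35 <= sqrt(1267) < 36.
floor(sqrt(1267)) = 35.

35


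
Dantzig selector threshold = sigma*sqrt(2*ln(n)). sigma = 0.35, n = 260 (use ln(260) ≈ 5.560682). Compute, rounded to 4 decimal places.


ln(260) ≈ 5.560682.
2*ln(n) ≈ 11.121364.
sqrt(2*ln(n)) ≈ sqrt(11.121364) ≈ 3.334871.
threshold ≈ 0.35*3.334871 = 1.16720485 ≈ 1.1672.

1.1672


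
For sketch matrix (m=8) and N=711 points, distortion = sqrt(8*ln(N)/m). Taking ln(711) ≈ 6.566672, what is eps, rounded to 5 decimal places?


ln(711) ≈ 6.566672.
8*ln(N)/m ≈ 8*6.566672/8 ≈ 6.566672.
eps = sqrt(6.566672) ≈ 2.5625519 ≈ 2.56255.

2.56255


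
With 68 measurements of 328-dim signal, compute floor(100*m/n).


100*m/n = 100*68/328 ≈ 20.7317.
floor = 20.

20


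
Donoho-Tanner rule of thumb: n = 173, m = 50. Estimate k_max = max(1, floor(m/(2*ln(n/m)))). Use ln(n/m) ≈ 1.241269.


n/m = 173/50.
ln(n/m) ≈ 1.241269.
2*ln(n/m) ≈ 2.482538.
m/(2*ln(n/m)) ≈ 50/2.482538 ≈ 20.1407.
floor = 20.
k_max = max(1, 20) = 20.

20


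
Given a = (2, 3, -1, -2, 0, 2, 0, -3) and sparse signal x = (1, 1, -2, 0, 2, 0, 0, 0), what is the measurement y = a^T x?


Non-zero terms: ['2*1', '3*1', '-1*-2', '0*2']
Products: [2, 3, 2, 0]
y = sum = 7.

7


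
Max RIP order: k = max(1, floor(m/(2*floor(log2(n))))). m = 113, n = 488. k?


floor(log2(488)) = 8.
2*8 = 16.
m/(2*floor(log2(n))) = 113/16 ≈ 7.0625.
floor = 7.
k = max(1, 7) = 7.

7


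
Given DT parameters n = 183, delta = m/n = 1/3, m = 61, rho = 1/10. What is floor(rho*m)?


m = 1/3*183 = 61.
rho = 1/10.
rho*m = 1/10*61 = 6.1.
k = floor(6.1) = 6.

6


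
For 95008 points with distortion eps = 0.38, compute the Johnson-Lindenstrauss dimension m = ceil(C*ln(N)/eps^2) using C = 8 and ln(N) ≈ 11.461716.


ln(95008) ≈ 11.461716.
eps^2 = 0.38^2 = 0.1444.
C*ln(N)/eps^2 ≈ 8*11.461716/0.1444 ≈ 634.9981.
m = ceil(634.9981) = 635.

635


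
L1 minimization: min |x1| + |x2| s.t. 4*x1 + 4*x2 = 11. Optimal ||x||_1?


Axis intercepts:
  x1 = 11/4, x2 = 0: L1 = 11/4
  x1 = 0, x2 = 11/4: L1 = 11/4
x* = (11/4, 0)
||x*||_1 = 11/4.

11/4


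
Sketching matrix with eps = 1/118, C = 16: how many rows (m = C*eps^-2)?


1/eps = 118.
(1/eps)^2 = 13924.
m = 16*13924 = 222784.

222784


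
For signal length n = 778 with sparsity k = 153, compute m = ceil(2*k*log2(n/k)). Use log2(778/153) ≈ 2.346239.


log2(n/k) = log2(778/153) ≈ 2.346239.
2*k*log2(n/k) ≈ 2*153*2.346239 = 717.949134.
m = ceil(717.949134) = 718.

718


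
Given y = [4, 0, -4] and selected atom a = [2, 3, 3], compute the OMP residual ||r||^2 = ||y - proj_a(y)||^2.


a^T a = 22.
a^T y = -4.
coeff = -4/22 = -2/11.
||r||^2 = 344/11.

344/11


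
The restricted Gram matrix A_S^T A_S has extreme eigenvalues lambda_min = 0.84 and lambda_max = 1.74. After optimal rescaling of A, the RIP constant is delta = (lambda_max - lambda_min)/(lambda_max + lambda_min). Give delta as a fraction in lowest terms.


lambda_max - lambda_min = 1.74 - 0.84 = 0.90.
lambda_max + lambda_min = 1.74 + 0.84 = 2.58.
delta = 0.90/2.58 = 90/258 = 15/43.

15/43


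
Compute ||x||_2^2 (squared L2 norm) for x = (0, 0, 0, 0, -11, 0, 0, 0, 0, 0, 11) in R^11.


Non-zero entries: [(4, -11), (10, 11)]
Squares: [121, 121]
||x||_2^2 = sum = 242.

242


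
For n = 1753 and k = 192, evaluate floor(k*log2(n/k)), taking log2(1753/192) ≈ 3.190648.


log2(n/k) = log2(1753/192) ≈ 3.190648.
k*log2(n/k) ≈ 192*3.190648 = 612.604416.
floor(612.604416) = 612.

612


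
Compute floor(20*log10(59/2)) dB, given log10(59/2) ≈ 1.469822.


||x||/||e|| = 59/2.
log10(59/2) ≈ 1.469822.
20*log10(||x||/||e||) ≈ 20*1.469822 = 29.39644.
floor(29.39644) = 29.

29


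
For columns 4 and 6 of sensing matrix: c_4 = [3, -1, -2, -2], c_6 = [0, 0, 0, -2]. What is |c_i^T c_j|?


Inner product: 3*0 + -1*0 + -2*0 + -2*-2
Products: [0, 0, 0, 4]
Sum = 4.
|dot| = 4.

4


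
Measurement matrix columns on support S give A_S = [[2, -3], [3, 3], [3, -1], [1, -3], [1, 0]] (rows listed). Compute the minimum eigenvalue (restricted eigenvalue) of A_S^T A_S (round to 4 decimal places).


A_S^T A_S = [[24, -3], [-3, 28]].
trace = 52.
det = 663.
disc = trace^2 - 4*det = 2704 - 4*663 = 52.
sqrt(52) ≈ 7.211103.
lam_min = (52 - sqrt(52))/2 ≈ (52 - 7.211103)/2 = 22.3944485 ≈ 22.3944.

22.3944


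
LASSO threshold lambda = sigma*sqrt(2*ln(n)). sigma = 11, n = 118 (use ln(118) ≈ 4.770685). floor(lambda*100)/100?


ln(118) ≈ 4.770685.
2*ln(n) ≈ 9.54137.
sqrt(2*ln(n)) ≈ sqrt(9.54137) ≈ 3.088911.
lambda ≈ 11*3.088911 = 33.978021.
floor(lambda*100)/100 = 33.97.

33.97


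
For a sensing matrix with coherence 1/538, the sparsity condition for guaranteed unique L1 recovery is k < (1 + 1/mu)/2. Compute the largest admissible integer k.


1/mu = 538.
1 + 1/mu = 539.
(1 + 1/mu)/2 = 269.5 is not an integer, so k_max = floor(269.5) = 269.

269


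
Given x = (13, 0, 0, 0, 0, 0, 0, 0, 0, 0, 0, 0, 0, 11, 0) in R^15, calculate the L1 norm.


Non-zero entries: [(0, 13), (13, 11)]
Absolute values: [13, 11]
||x||_1 = sum = 24.

24


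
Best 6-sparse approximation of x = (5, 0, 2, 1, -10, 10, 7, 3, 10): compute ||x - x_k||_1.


Sorted |x_i| descending: [10, 10, 10, 7, 5, 3, 2, 1, 0]
Keep top 6: [10, 10, 10, 7, 5, 3]
Tail entries: [2, 1, 0]
L1 error = sum of tail = 3.

3


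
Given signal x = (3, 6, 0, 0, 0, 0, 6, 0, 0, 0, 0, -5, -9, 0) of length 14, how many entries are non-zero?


Non-zero positions: [0, 1, 6, 11, 12].
Sparsity = 5.

5


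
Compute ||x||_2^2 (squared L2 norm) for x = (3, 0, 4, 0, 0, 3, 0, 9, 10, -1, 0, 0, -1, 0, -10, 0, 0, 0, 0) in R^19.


Non-zero entries: [(0, 3), (2, 4), (5, 3), (7, 9), (8, 10), (9, -1), (12, -1), (14, -10)]
Squares: [9, 16, 9, 81, 100, 1, 1, 100]
||x||_2^2 = sum = 317.

317


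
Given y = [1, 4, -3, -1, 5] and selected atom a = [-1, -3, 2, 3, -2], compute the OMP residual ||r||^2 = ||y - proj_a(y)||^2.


a^T a = 27.
a^T y = -32.
coeff = -32/27 = -32/27.
||r||^2 = 380/27.

380/27


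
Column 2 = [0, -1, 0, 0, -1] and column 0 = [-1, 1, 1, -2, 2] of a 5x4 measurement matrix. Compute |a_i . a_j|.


Inner product: 0*-1 + -1*1 + 0*1 + 0*-2 + -1*2
Products: [0, -1, 0, 0, -2]
Sum = -3.
|dot| = 3.

3


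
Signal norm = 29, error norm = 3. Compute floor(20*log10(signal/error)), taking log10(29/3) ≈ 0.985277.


||x||/||e|| = 29/3.
log10(29/3) ≈ 0.985277.
20*log10(||x||/||e||) ≈ 20*0.985277 = 19.70554.
floor(19.70554) = 19.

19


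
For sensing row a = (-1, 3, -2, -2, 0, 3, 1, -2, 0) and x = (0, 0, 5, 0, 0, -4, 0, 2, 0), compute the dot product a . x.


Non-zero terms: ['-2*5', '3*-4', '-2*2']
Products: [-10, -12, -4]
y = sum = -26.

-26


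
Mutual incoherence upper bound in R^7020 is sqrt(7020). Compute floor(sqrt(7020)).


83^2 = 6889 <= 7020 < 7056 = 84^2, so 83 <= sqrt(7020) < 84.
floor(sqrt(7020)) = 83.

83


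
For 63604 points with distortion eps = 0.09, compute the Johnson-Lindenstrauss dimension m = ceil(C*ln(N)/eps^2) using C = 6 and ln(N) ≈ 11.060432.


ln(63604) ≈ 11.060432.
eps^2 = 0.09^2 = 0.0081.
C*ln(N)/eps^2 ≈ 6*11.060432/0.0081 ≈ 8192.9126.
m = ceil(8192.9126) = 8193.

8193


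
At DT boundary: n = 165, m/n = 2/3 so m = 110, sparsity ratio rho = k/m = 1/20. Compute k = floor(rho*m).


m = 2/3*165 = 110.
rho = 1/20.
rho*m = 1/20*110 = 5.5.
k = floor(5.5) = 5.

5


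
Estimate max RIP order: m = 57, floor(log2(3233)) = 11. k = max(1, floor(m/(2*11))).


floor(log2(3233)) = 11.
2*11 = 22.
m/(2*floor(log2(n))) = 57/22 ≈ 2.5909.
floor = 2.
k = max(1, 2) = 2.

2


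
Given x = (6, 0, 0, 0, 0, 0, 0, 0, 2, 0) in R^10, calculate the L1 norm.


Non-zero entries: [(0, 6), (8, 2)]
Absolute values: [6, 2]
||x||_1 = sum = 8.

8


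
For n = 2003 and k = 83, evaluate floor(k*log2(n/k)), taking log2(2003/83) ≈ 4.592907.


log2(n/k) = log2(2003/83) ≈ 4.592907.
k*log2(n/k) ≈ 83*4.592907 = 381.211281.
floor(381.211281) = 381.

381


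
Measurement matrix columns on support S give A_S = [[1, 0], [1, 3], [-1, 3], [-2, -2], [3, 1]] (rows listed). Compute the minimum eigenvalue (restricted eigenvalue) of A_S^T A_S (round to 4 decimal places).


A_S^T A_S = [[16, 7], [7, 23]].
trace = 39.
det = 319.
disc = trace^2 - 4*det = 1521 - 4*319 = 245.
sqrt(245) ≈ 15.652476.
lam_min = (39 - sqrt(245))/2 ≈ (39 - 15.652476)/2 = 11.673762 ≈ 11.6738.

11.6738


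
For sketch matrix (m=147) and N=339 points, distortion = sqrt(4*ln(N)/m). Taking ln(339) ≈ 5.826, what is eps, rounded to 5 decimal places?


ln(339) ≈ 5.826.
4*ln(N)/m ≈ 4*5.826/147 ≈ 0.15853061.
eps = sqrt(0.15853061) ≈ 0.398159 ≈ 0.39816.

0.39816


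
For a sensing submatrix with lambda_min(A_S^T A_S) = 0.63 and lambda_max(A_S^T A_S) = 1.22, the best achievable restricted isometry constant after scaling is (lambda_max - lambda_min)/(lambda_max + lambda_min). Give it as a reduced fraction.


lambda_max - lambda_min = 1.22 - 0.63 = 0.59.
lambda_max + lambda_min = 1.22 + 0.63 = 1.85.
delta = 0.59/1.85 = 59/185.

59/185


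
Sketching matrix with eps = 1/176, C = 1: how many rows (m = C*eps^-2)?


1/eps = 176.
(1/eps)^2 = 30976.
m = 1*30976 = 30976.

30976


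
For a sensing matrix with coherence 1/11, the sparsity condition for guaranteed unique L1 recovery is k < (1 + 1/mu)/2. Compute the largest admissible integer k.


1/mu = 11.
1 + 1/mu = 12.
(1 + 1/mu)/2 = 6 is an integer and the inequality is strict, so k_max = 6 - 1 = 5.

5


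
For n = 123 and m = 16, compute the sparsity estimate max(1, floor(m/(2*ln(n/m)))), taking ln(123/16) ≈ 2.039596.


n/m = 123/16.
ln(n/m) ≈ 2.039596.
2*ln(n/m) ≈ 4.079192.
m/(2*ln(n/m)) ≈ 16/4.079192 ≈ 3.9223.
floor = 3.
k_max = max(1, 3) = 3.

3


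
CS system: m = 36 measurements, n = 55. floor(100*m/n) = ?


100*m/n = 100*36/55 ≈ 65.4545.
floor = 65.

65


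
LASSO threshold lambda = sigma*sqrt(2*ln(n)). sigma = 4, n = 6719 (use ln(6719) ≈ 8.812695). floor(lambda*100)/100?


ln(6719) ≈ 8.812695.
2*ln(n) ≈ 17.62539.
sqrt(2*ln(n)) ≈ sqrt(17.62539) ≈ 4.19826.
lambda ≈ 4*4.19826 = 16.79304.
floor(lambda*100)/100 = 16.79.

16.79


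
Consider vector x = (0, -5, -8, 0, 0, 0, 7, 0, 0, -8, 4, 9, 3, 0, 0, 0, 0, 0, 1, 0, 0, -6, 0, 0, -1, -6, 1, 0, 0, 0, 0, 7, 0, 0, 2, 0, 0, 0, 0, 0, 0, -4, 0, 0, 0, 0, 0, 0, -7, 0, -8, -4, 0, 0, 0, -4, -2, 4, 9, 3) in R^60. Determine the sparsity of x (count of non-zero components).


Non-zero positions: [1, 2, 6, 9, 10, 11, 12, 18, 21, 24, 25, 26, 31, 34, 41, 48, 50, 51, 55, 56, 57, 58, 59].
Sparsity = 23.

23


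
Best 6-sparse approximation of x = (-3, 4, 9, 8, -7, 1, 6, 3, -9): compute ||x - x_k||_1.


Sorted |x_i| descending: [9, 9, 8, 7, 6, 4, 3, 3, 1]
Keep top 6: [9, 9, 8, 7, 6, 4]
Tail entries: [3, 3, 1]
L1 error = sum of tail = 7.

7


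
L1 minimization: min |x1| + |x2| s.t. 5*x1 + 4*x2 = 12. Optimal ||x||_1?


Axis intercepts:
  x1 = 12/5, x2 = 0: L1 = 12/5
  x1 = 0, x2 = 3: L1 = 3
x* = (12/5, 0)
||x*||_1 = 12/5.

12/5


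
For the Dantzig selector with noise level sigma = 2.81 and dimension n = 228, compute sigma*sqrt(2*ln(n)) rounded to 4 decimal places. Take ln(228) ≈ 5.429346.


ln(228) ≈ 5.429346.
2*ln(n) ≈ 10.858692.
sqrt(2*ln(n)) ≈ sqrt(10.858692) ≈ 3.295253.
threshold ≈ 2.81*3.295253 = 9.25966093 ≈ 9.2597.

9.2597


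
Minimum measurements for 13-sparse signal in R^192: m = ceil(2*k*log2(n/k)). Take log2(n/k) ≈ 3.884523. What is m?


log2(n/k) = log2(192/13) ≈ 3.884523.
2*k*log2(n/k) ≈ 2*13*3.884523 = 100.997598.
m = ceil(100.997598) = 101.

101


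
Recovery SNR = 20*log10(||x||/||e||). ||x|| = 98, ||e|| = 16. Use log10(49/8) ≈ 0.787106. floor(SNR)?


||x||/||e|| = 98/16 = 49/8.
log10(49/8) ≈ 0.787106.
20*log10(||x||/||e||) ≈ 20*0.787106 = 15.74212.
floor(15.74212) = 15.

15
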